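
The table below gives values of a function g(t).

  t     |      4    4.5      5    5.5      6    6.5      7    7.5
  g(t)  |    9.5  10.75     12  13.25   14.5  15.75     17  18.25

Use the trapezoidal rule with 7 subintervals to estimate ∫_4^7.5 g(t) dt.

Δt = 0.5.
T_7 = (0.5/2)·[9.5 + 2·10.75 + 2·12 + 2·13.25 + 2·14.5 + 2·15.75 + 2·17 + 18.25] = 48.5625.

48.5625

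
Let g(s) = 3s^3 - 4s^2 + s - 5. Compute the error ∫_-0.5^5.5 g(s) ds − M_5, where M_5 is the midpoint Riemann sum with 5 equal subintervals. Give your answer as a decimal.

Exact integral: ∫_-0.5^5.5 g(s) ds = 449.25.
M_5 = 435.93.
Error = 449.25 − 435.93 = 13.32.

13.32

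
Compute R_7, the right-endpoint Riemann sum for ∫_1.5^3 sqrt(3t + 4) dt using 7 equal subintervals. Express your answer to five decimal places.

Δt = (3 − 1.5)/7 = 3/14.
Right endpoints: 12/7, 27/14, 15/7, 33/14, 18/7, 39/14, 3.
f(12/7) ≈ 3.02372, f(27/14) ≈ 3.12821, f(15/7) ≈ 3.22933, f(33/14) ≈ 3.32738, f(18/7) ≈ 3.42261, f(39/14) ≈ 3.51527, f(3) ≈ 3.60555.
Sum = Δt · [f(12/7) + f(27/14) + f(15/7) + ...].
Sum ≈ 4.98259.

4.98259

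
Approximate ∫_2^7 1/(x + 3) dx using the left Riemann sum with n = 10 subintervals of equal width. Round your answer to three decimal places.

Δx = (7 − 2)/10 = 0.5.
Left endpoints: 2, 2.5, 3, 3.5, 4, 4.5, 5, 5.5, 6, 6.5.
f(2) = 0.2, f(2.5) = 2/11, f(3) = 1/6, f(3.5) = 2/13, f(4) = 1/7, f(4.5) = 2/15, f(5) = 0.125, f(5.5) = 2/17, f(6) = 1/9, f(6.5) = 2/19.
Sum = Δx · [f(2) + f(2.5) + f(3) + ...].
Sum ≈ 0.719.

0.719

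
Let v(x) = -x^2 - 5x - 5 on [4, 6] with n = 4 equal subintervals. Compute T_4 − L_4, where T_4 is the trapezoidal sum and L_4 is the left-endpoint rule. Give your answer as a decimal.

T_4 = -110.75.
L_4 = -103.25.
T_4 − L_4 = -7.5.

-7.5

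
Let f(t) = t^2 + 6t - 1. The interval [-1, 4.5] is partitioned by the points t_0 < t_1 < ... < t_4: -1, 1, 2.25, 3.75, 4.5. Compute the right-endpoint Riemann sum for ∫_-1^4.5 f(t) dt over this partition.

121.984375

Subinterval widths: 2, 1.25, 1.5, 0.75.
Right endpoints: 1, 2.25, 3.75, 4.5.
f(1) = 6, f(2.25) = 17.5625, f(3.75) = 35.5625, f(4.5) = 46.25.
Sum = Σ Δt_i · f(t_i).
Sum = 121.984375.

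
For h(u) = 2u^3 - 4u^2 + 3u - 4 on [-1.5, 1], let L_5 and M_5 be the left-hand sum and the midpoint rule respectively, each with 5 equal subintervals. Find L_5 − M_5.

L_5 = -25.625.
M_5 = -19.453125.
L_5 − M_5 = -6.171875.

-6.171875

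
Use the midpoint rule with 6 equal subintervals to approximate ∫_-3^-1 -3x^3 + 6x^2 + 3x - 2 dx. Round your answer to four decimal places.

Δx = (-1 − (-3))/6 = 1/3.
Midpoints: -17/6, -2.5, -13/6, -11/6, -1.5, -7/6.
f(-17/6) = 7625/72, f(-2.5) = 74.875, f(-13/6) = 3613/72, f(-11/6) = 2243/72, f(-1.5) = 17.125, f(-7/6) = 535/72.
Sum = Δx · [f(-17/6) + f(-2.5) + f(-13/6) + ...].
Sum ≈ 95.5556.

95.5556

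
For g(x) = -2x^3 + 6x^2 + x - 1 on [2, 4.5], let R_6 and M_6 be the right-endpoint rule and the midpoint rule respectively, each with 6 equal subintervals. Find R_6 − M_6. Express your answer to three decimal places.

-15.267

R_6 ≈ -39.93490.
M_6 = -24.66796875.
R_6 − M_6 ≈ -15.267.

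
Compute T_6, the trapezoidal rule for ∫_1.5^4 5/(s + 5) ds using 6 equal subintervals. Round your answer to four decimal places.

Δs = (4 − 1.5)/6 = 5/12.
f(1.5) = 10/13, f(23/12) = 60/83, f(7/3) = 15/22, f(2.75) = 20/31, f(19/6) = 30/49, f(43/12) = 60/103, f(4) = 5/9.
T_6 = (Δs/2)·[f(s_0) + 2f(s_1) + ... + 2f(s_{5}) + f(s_6)].
Sum ≈ 1.6279.

1.6279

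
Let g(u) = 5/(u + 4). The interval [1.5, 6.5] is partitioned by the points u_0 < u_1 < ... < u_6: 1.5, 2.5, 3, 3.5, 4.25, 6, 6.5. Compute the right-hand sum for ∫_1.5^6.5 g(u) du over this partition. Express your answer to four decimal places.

Subinterval widths: 1, 0.5, 0.5, 0.75, 1.75, 0.5.
Right endpoints: 2.5, 3, 3.5, 4.25, 6, 6.5.
g(2.5) = 10/13, g(3) = 5/7, g(3.5) = 2/3, g(4.25) = 20/33, g(6) = 0.5, g(6.5) = 10/21.
Sum = Σ Δu_i · g(u_i).
Sum ≈ 3.0273.

3.0273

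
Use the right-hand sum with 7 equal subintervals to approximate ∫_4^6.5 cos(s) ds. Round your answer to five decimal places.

1.25268

Δs = (6.5 − 4)/7 = 5/14.
Right endpoints: 61/14, 33/7, 71/14, 38/7, 81/14, 43/7, 6.5.
f(61/14) ≈ -0.34782, f(33/7) ≈ 0.00190, f(71/14) ≈ 0.35138, f(38/7) ≈ 0.65651, f(81/14) ≈ 0.87879, f(43/7) ≈ 0.99017, f(6.5) ≈ 0.97659.
Sum = Δs · [f(61/14) + f(33/7) + f(71/14) + ...].
Sum ≈ 1.25268.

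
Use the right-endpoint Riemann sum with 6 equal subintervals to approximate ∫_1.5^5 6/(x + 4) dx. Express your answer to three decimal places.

2.835

Δx = (5 − 1.5)/6 = 7/12.
Right endpoints: 25/12, 8/3, 3.25, 23/6, 53/12, 5.
f(25/12) = 72/73, f(8/3) = 0.9, f(3.25) = 24/29, f(23/6) = 36/47, f(53/12) = 72/101, f(5) = 2/3.
Sum = Δx · [f(25/12) + f(8/3) + f(3.25) + ...].
Sum ≈ 2.835.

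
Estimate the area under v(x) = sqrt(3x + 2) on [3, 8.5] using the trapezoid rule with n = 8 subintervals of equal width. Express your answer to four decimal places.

Δx = (8.5 − 3)/8 = 0.6875.
v(3) ≈ 3.3166, v(3.6875) ≈ 3.6142, v(4.375) ≈ 3.8891, v(5.0625) ≈ 4.1458, v(5.75) ≈ 4.3875, v(6.4375) ≈ 4.6165, v(7.125) ≈ 4.8348, v(7.8125) ≈ 5.0436, v(8.5) ≈ 5.2440.
T_8 = (Δx/2)·[v(x_0) + 2v(x_1) + ... + 2v(x_{7}) + v(x_8)].
Sum ≈ 23.9331.

23.9331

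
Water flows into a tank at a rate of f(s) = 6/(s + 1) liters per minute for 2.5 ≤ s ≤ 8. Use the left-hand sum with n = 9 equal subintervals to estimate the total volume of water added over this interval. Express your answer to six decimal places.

5.999769

Δs = (8 − 2.5)/9 = 11/18.
Left endpoints: 2.5, 28/9, 67/18, 13/3, 89/18, 50/9, 37/6, 61/9, 133/18.
f(2.5) = 12/7, f(28/9) = 54/37, f(67/18) = 108/85, f(13/3) = 1.125, f(89/18) = 108/107, f(50/9) = 54/59, f(37/6) = 36/43, f(61/9) = 27/35, f(133/18) = 108/151.
Sum = Δs · [f(2.5) + f(28/9) + f(67/18) + ...].
Sum ≈ 5.999769.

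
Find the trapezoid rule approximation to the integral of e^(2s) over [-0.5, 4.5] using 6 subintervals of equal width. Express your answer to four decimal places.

4948.4402

Δs = (4.5 − (-0.5))/6 = 5/6.
f(-0.5) ≈ 0.3679, f(1/3) ≈ 1.9477, f(7/6) ≈ 10.3123, f(2) ≈ 54.5982, f(17/6) ≈ 289.0694, f(11/3) ≈ 1530.4749, f(4.5) ≈ 8103.0839.
T_6 = (Δs/2)·[f(s_0) + 2f(s_1) + ... + 2f(s_{5}) + f(s_6)].
Sum ≈ 4948.4402.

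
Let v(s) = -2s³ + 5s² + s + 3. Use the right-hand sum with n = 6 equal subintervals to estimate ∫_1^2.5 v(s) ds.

12.1953125

Δs = (2.5 − 1)/6 = 0.25.
Right endpoints: 1.25, 1.5, 1.75, 2, 2.25, 2.5.
v(1.25) = 8.15625, v(1.5) = 9, v(1.75) = 9.34375, v(2) = 9, v(2.25) = 7.78125, v(2.5) = 5.5.
Sum = Δs · [v(1.25) + v(1.5) + v(1.75) + ...].
Sum = 12.1953125.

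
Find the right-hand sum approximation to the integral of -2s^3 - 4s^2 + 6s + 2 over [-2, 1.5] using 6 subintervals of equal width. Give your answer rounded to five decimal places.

-6.91291

Δs = (1.5 − (-2))/6 = 7/12.
Right endpoints: -17/12, -5/6, -0.25, 1/3, 11/12, 1.5.
f(-17/12) = -7639/864, f(-5/6) = -499/108, f(-0.25) = 0.28125, f(1/3) = 94/27, f(11/12) = 2245/864, f(1.5) = -4.75.
Sum = Δs · [f(-17/12) + f(-5/6) + f(-0.25) + ...].
Sum ≈ -6.91291.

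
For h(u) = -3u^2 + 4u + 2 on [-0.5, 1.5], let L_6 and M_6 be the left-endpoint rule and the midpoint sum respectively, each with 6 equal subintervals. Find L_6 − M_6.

L_6 ≈ 4.055556.
M_6 ≈ 4.555556.
L_6 − M_6 = -0.5.

-0.5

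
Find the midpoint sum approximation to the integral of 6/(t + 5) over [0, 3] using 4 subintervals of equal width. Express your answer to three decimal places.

Δt = (3 − 0)/4 = 0.75.
Midpoints: 0.375, 1.125, 1.875, 2.625.
f(0.375) = 48/43, f(1.125) = 48/49, f(1.875) = 48/55, f(2.625) = 48/61.
Sum = Δt · [f(0.375) + f(1.125) + f(1.875) + f(2.625)].
Sum ≈ 2.817.

2.817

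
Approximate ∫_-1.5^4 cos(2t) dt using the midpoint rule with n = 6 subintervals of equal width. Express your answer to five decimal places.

Δt = (4 − (-1.5))/6 = 11/12.
Midpoints: -25/24, -0.125, 19/24, 41/24, 2.625, 85/24.
f(-25/24) ≈ -0.49039, f(-0.125) ≈ 0.96891, f(19/24) ≈ -0.01254, f(41/24) ≈ -0.96241, f(2.625) ≈ 0.51209, f(85/24) ≈ 0.69660.
Sum = Δt · [f(-25/24) + f(-0.125) + f(19/24) + ...].
Sum ≈ 0.65291.

0.65291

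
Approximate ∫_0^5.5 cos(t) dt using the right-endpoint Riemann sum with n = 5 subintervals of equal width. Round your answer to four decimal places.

-0.7932

Δt = (5.5 − 0)/5 = 1.1.
Right endpoints: 1.1, 2.2, 3.3, 4.4, 5.5.
f(1.1) ≈ 0.4536, f(2.2) ≈ -0.5885, f(3.3) ≈ -0.9875, f(4.4) ≈ -0.3073, f(5.5) ≈ 0.7087.
Sum = Δt · [f(1.1) + f(2.2) + f(3.3) + f(4.4) + f(5.5)].
Sum ≈ -0.7932.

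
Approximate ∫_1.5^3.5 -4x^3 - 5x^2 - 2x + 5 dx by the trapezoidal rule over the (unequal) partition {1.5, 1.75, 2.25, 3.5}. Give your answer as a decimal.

Subinterval widths: 0.25, 0.5, 1.25.
f(1.5) = -22.75, f(1.75) = -35.25, f(2.25) = -70.375, f(3.5) = -234.75.
On each subinterval the trapezoid contributes (Δx_i/2)·[f(x_{i-1}) + f(x_i)].
Sum = -224.359375.

-224.359375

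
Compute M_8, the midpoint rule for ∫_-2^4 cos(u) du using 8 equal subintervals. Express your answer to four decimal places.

Δu = (4 − (-2))/8 = 0.75.
Midpoints: -1.625, -0.875, -0.125, 0.625, 1.375, 2.125, 2.875, 3.625.
f(-1.625) ≈ -0.0542, f(-0.875) ≈ 0.6410, f(-0.125) ≈ 0.9922, f(0.625) ≈ 0.8110, f(1.375) ≈ 0.1945, f(2.125) ≈ -0.5263, f(2.875) ≈ -0.9647, f(3.625) ≈ -0.8854.
Sum = Δu · [f(-1.625) + f(-0.875) + f(-0.125) + ...].
Sum ≈ 0.1561.

0.1561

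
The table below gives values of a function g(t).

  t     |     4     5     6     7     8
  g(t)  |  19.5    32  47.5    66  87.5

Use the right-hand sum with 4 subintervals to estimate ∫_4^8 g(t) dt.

Δt = 1.
Sum = 1·[32 + 47.5 + 66 + 87.5] = 233.

233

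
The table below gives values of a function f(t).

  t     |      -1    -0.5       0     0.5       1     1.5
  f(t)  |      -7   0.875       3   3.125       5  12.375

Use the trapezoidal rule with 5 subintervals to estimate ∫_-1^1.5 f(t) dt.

7.34375

Δt = 0.5.
T_5 = (0.5/2)·[(-7) + 2·0.875 + 2·3 + 2·3.125 + 2·5 + 12.375] = 7.34375.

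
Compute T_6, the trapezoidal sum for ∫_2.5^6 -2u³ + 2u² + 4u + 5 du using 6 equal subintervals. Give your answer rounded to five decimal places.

Δu = (6 − 2.5)/6 = 7/12.
f(2.5) = -3.75, f(37/12) = -19249/864, f(11/3) = -1405/27, f(4.25) = -95.40625, f(29/6) = -16715/108, f(65/12) = -200885/864, f(6) = -331.
T_6 = (Δu/2)·[f(u_0) + 2f(u_1) + ... + 2f(u_{5}) + f(u_6)].
Sum ≈ -422.55006.

-422.55006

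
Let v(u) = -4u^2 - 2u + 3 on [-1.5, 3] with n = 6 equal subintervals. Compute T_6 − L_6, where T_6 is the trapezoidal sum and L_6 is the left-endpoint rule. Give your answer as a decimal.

-13.5

T_6 = -35.4375.
L_6 = -21.9375.
T_6 − L_6 = -13.5.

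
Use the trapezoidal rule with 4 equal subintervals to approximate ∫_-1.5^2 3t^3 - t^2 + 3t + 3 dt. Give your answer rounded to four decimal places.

Δt = (2 − (-1.5))/4 = 0.875.
f(-1.5) = -13.875, f(-0.625) = 1/512, f(0.25) = 3.734375, f(1.125) = 4803/512, f(2) = 29.
T_4 = (Δt/2)·[f(t_0) + 2f(t_1) + 2f(t_2) + 2f(t_3) + f(t_4)].
Sum ≈ 18.0947.

18.0947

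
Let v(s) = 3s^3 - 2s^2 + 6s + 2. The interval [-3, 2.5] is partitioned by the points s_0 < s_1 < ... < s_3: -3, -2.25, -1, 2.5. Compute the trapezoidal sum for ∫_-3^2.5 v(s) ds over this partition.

Subinterval widths: 0.75, 1.25, 3.5.
v(-3) = -115, v(-2.25) = -55.796875, v(-1) = -9, v(2.5) = 51.375.
On each subinterval the trapezoid contributes (Δs_i/2)·[v(s_{i-1}) + v(s_i)].
Sum = -30.390625.

-30.390625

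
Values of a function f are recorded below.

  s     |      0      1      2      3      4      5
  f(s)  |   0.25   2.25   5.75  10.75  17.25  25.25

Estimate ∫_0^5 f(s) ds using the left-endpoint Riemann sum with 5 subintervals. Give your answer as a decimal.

36.25

Δs = 1.
Sum = 1·[0.25 + 2.25 + 5.75 + 10.75 + 17.25] = 36.25.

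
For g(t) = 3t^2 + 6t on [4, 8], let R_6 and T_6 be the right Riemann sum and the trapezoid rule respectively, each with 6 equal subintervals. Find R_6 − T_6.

R_6 ≈ 648.8888889.
T_6 ≈ 592.8888889.
R_6 − T_6 = 56.

56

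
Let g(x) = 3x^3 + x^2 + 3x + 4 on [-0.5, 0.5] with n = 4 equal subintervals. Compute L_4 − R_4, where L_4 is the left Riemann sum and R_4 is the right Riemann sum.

L_4 = 3.625.
R_4 = 4.5625.
L_4 − R_4 = -0.9375.

-0.9375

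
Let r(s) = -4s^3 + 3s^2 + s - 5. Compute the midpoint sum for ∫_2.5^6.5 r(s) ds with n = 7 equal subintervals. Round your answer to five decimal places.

-1483.44898

Δs = (6.5 − 2.5)/7 = 4/7.
Midpoints: 39/14, 47/14, 55/14, 4.5, 71/14, 79/14, 87/14.
r(39/14) = -89735/1372, r(47/14) = -163511/1372, r(55/14) = -270695/1372, r(4.5) = -304.25, r(71/14) = -609863/1372, r(79/14) = -854135/1372, r(87/14) = -1156391/1372.
Sum = Δs · [r(39/14) + r(47/14) + r(55/14) + ...].
Sum ≈ -1483.44898.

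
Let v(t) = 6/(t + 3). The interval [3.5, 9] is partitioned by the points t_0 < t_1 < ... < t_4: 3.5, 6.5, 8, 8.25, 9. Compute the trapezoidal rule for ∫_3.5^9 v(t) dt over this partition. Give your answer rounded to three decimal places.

Subinterval widths: 3, 1.5, 0.25, 0.75.
v(3.5) = 12/13, v(6.5) = 12/19, v(8) = 6/11, v(8.25) = 8/15, v(9) = 0.5.
On each subinterval the trapezoid contributes (Δt_i/2)·[v(t_{i-1}) + v(t_i)].
Sum ≈ 3.737.

3.737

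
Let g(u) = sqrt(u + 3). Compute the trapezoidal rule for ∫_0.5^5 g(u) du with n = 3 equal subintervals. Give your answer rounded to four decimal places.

10.7028

Δu = (5 − 0.5)/3 = 1.5.
g(0.5) ≈ 1.8708, g(2) ≈ 2.2361, g(3.5) ≈ 2.5495, g(5) ≈ 2.8284.
T_3 = (Δu/2)·[g(u_0) + 2g(u_1) + 2g(u_2) + g(u_3)].
Sum ≈ 10.7028.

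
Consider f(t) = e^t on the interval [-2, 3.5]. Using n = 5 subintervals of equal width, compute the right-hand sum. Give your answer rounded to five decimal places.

Δt = (3.5 − (-2))/5 = 1.1.
Right endpoints: -0.9, 0.2, 1.3, 2.4, 3.5.
f(-0.9) ≈ 0.40657, f(0.2) ≈ 1.22140, f(1.3) ≈ 3.66930, f(2.4) ≈ 11.02318, f(3.5) ≈ 33.11545.
Sum = Δt · [f(-0.9) + f(0.2) + f(1.3) + f(2.4) + f(3.5)].
Sum ≈ 54.37949.

54.37949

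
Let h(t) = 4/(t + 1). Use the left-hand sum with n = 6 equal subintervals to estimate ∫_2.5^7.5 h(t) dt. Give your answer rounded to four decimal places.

Δt = (7.5 − 2.5)/6 = 5/6.
Left endpoints: 2.5, 10/3, 25/6, 5, 35/6, 20/3.
h(2.5) = 8/7, h(10/3) = 12/13, h(25/6) = 24/31, h(5) = 2/3, h(35/6) = 24/41, h(20/3) = 12/23.
Sum = Δt · [h(2.5) + h(10/3) + h(25/6) + ...].
Sum ≈ 3.8449.

3.8449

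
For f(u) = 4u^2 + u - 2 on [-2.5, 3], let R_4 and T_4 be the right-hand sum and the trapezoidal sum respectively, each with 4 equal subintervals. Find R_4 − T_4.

11.34375

R_4 = 65.484375.
T_4 = 54.140625.
R_4 − T_4 = 11.34375.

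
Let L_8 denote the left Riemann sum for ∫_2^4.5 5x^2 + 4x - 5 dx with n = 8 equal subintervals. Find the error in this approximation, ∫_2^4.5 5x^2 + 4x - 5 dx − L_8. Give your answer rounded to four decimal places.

Exact integral: ∫_2^4.5 f(x) dx ≈ 158.541667.
L_8 ≈ 144.487305.
Error ≈ 158.541667 − 144.487305 ≈ 14.0544.

14.0544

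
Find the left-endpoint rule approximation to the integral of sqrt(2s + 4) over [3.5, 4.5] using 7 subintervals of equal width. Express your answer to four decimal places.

3.4424

Δs = (4.5 − 3.5)/7 = 1/7.
Left endpoints: 3.5, 51/14, 53/14, 55/14, 57/14, 59/14, 61/14.
f(3.5) ≈ 3.3166, f(51/14) ≈ 3.3594, f(53/14) ≈ 3.4017, f(55/14) ≈ 3.4434, f(57/14) ≈ 3.4847, f(59/14) ≈ 3.5254, f(61/14) ≈ 3.5657.
Sum = Δs · [f(3.5) + f(51/14) + f(53/14) + ...].
Sum ≈ 3.4424.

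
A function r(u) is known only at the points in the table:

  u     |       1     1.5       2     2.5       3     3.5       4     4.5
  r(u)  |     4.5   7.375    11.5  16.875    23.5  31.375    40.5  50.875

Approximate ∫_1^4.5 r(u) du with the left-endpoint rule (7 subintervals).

Δu = 0.5.
Sum = 0.5·[4.5 + 7.375 + 11.5 + 16.875 + 23.5 + 31.375 + 40.5] = 67.8125.

67.8125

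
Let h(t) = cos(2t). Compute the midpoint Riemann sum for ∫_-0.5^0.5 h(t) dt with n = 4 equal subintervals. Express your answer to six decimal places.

0.850301

Δt = (0.5 − (-0.5))/4 = 0.25.
Midpoints: -0.375, -0.125, 0.125, 0.375.
h(-0.375) ≈ 0.731689, h(-0.125) ≈ 0.968912, h(0.125) ≈ 0.968912, h(0.375) ≈ 0.731689.
Sum = Δt · [h(-0.375) + h(-0.125) + h(0.125) + h(0.375)].
Sum ≈ 0.850301.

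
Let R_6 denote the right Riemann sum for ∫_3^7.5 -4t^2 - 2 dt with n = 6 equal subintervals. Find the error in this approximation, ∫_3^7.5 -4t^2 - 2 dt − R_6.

72.5625

Exact integral: ∫_3^7.5 f(t) dt = -535.5.
R_6 = -608.0625.
Error = -535.5 − (-608.0625) = 72.5625.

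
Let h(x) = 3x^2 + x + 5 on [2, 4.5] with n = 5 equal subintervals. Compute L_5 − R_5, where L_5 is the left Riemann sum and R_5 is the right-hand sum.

L_5 = 91.25.
R_5 = 116.875.
L_5 − R_5 = -25.625.

-25.625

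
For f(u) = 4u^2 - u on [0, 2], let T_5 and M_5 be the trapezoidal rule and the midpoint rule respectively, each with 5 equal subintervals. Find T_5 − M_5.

0.32

T_5 = 8.88.
M_5 = 8.56.
T_5 − M_5 = 0.32.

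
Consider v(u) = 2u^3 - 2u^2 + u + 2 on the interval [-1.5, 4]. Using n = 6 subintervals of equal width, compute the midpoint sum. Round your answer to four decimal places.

96.3089

Δu = (4 − (-1.5))/6 = 11/12.
Midpoints: -25/24, -0.125, 19/24, 41/24, 2.625, 85/24.
v(-25/24) = -24001/6912, v(-0.125) = 1.83984375, v(19/24) = 17491/6912, v(41/24) = 54209/6912, v(2.625) = 27.01953125, v(85/24) = 479029/6912.
Sum = Δu · [v(-25/24) + v(-0.125) + v(19/24) + ...].
Sum ≈ 96.3089.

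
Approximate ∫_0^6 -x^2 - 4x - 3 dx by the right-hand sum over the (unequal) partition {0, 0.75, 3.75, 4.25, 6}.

-230.390625

Subinterval widths: 0.75, 3, 0.5, 1.75.
Right endpoints: 0.75, 3.75, 4.25, 6.
f(0.75) = -6.5625, f(3.75) = -32.0625, f(4.25) = -38.0625, f(6) = -63.
Sum = Σ Δx_i · f(x_i).
Sum = -230.390625.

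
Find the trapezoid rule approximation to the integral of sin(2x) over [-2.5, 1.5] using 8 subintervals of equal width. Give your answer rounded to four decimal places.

Δx = (1.5 − (-2.5))/8 = 0.5.
f(-2.5) ≈ 0.9589, f(-2) ≈ 0.7568, f(-1.5) ≈ -0.1411, f(-1) ≈ -0.9093, f(-0.5) ≈ -0.8415, f(0) ≈ 0.0000, f(0.5) ≈ 0.8415, f(1) ≈ 0.9093, f(1.5) ≈ 0.1411.
T_8 = (Δx/2)·[f(x_0) + 2f(x_1) + ... + 2f(x_{7}) + f(x_8)].
Sum ≈ 0.5829.

0.5829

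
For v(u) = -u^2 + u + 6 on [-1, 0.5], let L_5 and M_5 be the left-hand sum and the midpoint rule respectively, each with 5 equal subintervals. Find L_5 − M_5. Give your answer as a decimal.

-0.37125

L_5 = 7.89.
M_5 = 8.26125.
L_5 − M_5 = -0.37125.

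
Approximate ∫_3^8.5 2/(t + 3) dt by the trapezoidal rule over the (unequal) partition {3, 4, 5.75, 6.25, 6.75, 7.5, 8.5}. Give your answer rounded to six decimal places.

1.306603

Subinterval widths: 1, 1.75, 0.5, 0.5, 0.75, 1.
f(3) = 1/3, f(4) = 2/7, f(5.75) = 8/35, f(6.25) = 8/37, f(6.75) = 8/39, f(7.5) = 4/21, f(8.5) = 4/23.
On each subinterval the trapezoid contributes (Δt_i/2)·[f(t_{i-1}) + f(t_i)].
Sum ≈ 1.306603.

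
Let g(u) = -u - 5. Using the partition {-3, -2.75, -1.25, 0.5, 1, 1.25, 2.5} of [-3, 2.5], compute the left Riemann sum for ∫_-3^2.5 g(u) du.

-22.5

Subinterval widths: 0.25, 1.5, 1.75, 0.5, 0.25, 1.25.
Left endpoints: -3, -2.75, -1.25, 0.5, 1, 1.25.
g(-3) = -2, g(-2.75) = -2.25, g(-1.25) = -3.75, g(0.5) = -5.5, g(1) = -6, g(1.25) = -6.25.
Sum = Σ Δu_i · g(u_i).
Sum = -22.5.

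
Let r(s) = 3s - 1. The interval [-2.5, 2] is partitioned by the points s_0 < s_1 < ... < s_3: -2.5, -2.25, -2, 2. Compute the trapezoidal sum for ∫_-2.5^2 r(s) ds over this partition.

Subinterval widths: 0.25, 0.25, 4.
r(-2.5) = -8.5, r(-2.25) = -7.75, r(-2) = -7, r(2) = 5.
On each subinterval the trapezoid contributes (Δs_i/2)·[r(s_{i-1}) + r(s_i)].
Sum = -7.875.

-7.875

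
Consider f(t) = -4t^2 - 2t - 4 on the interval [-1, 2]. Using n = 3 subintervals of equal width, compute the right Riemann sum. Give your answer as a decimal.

-38

Δt = (2 − (-1))/3 = 1.
Right endpoints: 0, 1, 2.
f(0) = -4, f(1) = -10, f(2) = -24.
Sum = Δt · [f(0) + f(1) + f(2)].
Sum = -38.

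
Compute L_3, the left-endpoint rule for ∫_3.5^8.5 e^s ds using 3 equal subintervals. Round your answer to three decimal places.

Δs = (8.5 − 3.5)/3 = 5/3.
Left endpoints: 3.5, 31/6, 41/6.
f(3.5) ≈ 33.115, f(31/6) ≈ 175.329, f(41/6) ≈ 928.280.
Sum = Δs · [f(3.5) + f(31/6) + f(41/6)].
Sum ≈ 1894.541.

1894.541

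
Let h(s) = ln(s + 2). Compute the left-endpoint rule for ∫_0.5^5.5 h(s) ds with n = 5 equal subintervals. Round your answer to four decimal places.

7.2497

Δs = (5.5 − 0.5)/5 = 1.
Left endpoints: 0.5, 1.5, 2.5, 3.5, 4.5.
h(0.5) ≈ 0.9163, h(1.5) ≈ 1.2528, h(2.5) ≈ 1.5041, h(3.5) ≈ 1.7047, h(4.5) ≈ 1.8718.
Sum = Δs · [h(0.5) + h(1.5) + h(2.5) + h(3.5) + h(4.5)].
Sum ≈ 7.2497.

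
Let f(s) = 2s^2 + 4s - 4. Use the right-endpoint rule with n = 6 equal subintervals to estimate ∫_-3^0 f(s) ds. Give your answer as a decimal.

-13.25

Δs = (0 − (-3))/6 = 0.5.
Right endpoints: -2.5, -2, -1.5, -1, -0.5, 0.
f(-2.5) = -1.5, f(-2) = -4, f(-1.5) = -5.5, f(-1) = -6, f(-0.5) = -5.5, f(0) = -4.
Sum = Δs · [f(-2.5) + f(-2) + f(-1.5) + ...].
Sum = -13.25.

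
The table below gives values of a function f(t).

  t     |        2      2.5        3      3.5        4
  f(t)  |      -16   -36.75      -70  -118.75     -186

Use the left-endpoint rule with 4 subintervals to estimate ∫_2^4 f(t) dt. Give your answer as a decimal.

-120.75

Δt = 0.5.
Sum = 0.5·[(-16) + (-36.75) + (-70) + (-118.75)] = -120.75.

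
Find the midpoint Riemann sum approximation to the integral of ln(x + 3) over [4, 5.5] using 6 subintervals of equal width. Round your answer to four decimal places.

Δx = (5.5 − 4)/6 = 0.25.
Midpoints: 4.125, 4.375, 4.625, 4.875, 5.125, 5.375.
f(4.125) ≈ 1.9636, f(4.375) ≈ 1.9981, f(4.625) ≈ 2.0314, f(4.875) ≈ 2.0637, f(5.125) ≈ 2.0949, f(5.375) ≈ 2.1253.
Sum = Δx · [f(4.125) + f(4.375) + f(4.625) + ...].
Sum ≈ 3.0693.

3.0693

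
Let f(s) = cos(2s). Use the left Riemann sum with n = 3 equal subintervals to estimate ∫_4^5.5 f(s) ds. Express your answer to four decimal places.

Δs = (5.5 − 4)/3 = 0.5.
Left endpoints: 4, 4.5, 5.
f(4) ≈ -0.1455, f(4.5) ≈ -0.9111, f(5) ≈ -0.8391.
Sum = Δs · [f(4) + f(4.5) + f(5)].
Sum ≈ -0.9479.

-0.9479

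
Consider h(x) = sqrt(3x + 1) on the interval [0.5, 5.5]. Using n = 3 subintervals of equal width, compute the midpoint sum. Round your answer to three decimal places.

Δx = (5.5 − 0.5)/3 = 5/3.
Midpoints: 4/3, 3, 14/3.
h(4/3) ≈ 2.236, h(3) ≈ 3.162, h(14/3) ≈ 3.873.
Sum = Δx · [h(4/3) + h(3) + h(14/3)].
Sum ≈ 15.452.

15.452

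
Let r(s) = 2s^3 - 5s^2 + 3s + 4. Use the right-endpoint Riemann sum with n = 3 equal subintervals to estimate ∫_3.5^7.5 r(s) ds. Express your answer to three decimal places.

Δs = (7.5 − 3.5)/3 = 4/3.
Right endpoints: 29/6, 37/6, 7.5.
r(29/6) = 3443/27, r(37/6) = 8137/27, r(7.5) = 589.
Sum = Δs · [r(29/6) + r(37/6) + r(7.5)].
Sum ≈ 1357.185.

1357.185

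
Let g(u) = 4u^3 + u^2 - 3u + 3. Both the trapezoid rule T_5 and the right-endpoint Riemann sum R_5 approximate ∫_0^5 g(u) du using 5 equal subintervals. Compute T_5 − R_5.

-255

T_5 = 670.
R_5 = 925.
T_5 − R_5 = -255.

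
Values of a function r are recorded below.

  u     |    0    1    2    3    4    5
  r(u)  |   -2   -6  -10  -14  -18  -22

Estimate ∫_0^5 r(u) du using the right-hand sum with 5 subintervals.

-70

Δu = 1.
Sum = 1·[(-6) + (-10) + (-14) + (-18) + (-22)] = -70.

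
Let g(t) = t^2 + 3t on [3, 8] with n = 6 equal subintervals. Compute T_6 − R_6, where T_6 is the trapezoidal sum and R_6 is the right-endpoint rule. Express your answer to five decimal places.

-29.16667

T_6 ≈ 244.7453704.
R_6 ≈ 273.9120370.
T_6 − R_6 ≈ -29.16667.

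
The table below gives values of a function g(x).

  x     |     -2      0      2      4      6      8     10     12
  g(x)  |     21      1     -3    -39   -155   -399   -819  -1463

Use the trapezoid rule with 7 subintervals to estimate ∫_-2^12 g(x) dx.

-4270

Δx = 2.
T_7 = (2/2)·[21 + 2·1 + 2·(-3) + 2·(-39) + 2·(-155) + 2·(-399) + 2·(-819) + (-1463)] = -4270.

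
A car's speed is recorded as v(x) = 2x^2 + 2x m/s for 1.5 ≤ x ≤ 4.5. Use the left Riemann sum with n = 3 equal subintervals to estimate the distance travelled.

Δx = (4.5 − 1.5)/3 = 1.
Left endpoints: 1.5, 2.5, 3.5.
v(1.5) = 7.5, v(2.5) = 17.5, v(3.5) = 31.5.
Sum = Δx · [v(1.5) + v(2.5) + v(3.5)].
Sum = 56.5.

56.5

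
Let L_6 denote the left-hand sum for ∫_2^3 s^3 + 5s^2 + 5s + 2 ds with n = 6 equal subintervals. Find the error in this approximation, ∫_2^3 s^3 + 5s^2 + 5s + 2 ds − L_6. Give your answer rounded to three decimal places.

Exact integral: ∫_2^3 f(s) ds ≈ 62.41667.
L_6 ≈ 58.39120.
Error ≈ 62.41667 − 58.39120 ≈ 4.025.

4.025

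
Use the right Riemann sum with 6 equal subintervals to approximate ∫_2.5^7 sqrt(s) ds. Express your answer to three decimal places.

Δs = (7 − 2.5)/6 = 0.75.
Right endpoints: 3.25, 4, 4.75, 5.5, 6.25, 7.
f(3.25) ≈ 1.803, f(4) ≈ 2.000, f(4.75) ≈ 2.179, f(5.5) ≈ 2.345, f(6.25) ≈ 2.500, f(7) ≈ 2.646.
Sum = Δs · [f(3.25) + f(4) + f(4.75) + ...].
Sum ≈ 10.105.

10.105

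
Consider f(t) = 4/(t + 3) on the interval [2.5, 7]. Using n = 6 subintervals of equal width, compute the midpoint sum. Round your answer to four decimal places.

2.3892

Δt = (7 − 2.5)/6 = 0.75.
Midpoints: 2.875, 3.625, 4.375, 5.125, 5.875, 6.625.
f(2.875) = 32/47, f(3.625) = 32/53, f(4.375) = 32/59, f(5.125) = 32/65, f(5.875) = 32/71, f(6.625) = 32/77.
Sum = Δt · [f(2.875) + f(3.625) + f(4.375) + ...].
Sum ≈ 2.3892.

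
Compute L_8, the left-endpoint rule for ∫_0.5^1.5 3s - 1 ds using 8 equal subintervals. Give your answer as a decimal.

Δs = (1.5 − 0.5)/8 = 0.125.
Left endpoints: 0.5, 0.625, 0.75, 0.875, 1, 1.125, 1.25, 1.375.
f(0.5) = 0.5, f(0.625) = 0.875, f(0.75) = 1.25, f(0.875) = 1.625, f(1) = 2, f(1.125) = 2.375, f(1.25) = 2.75, f(1.375) = 3.125.
Sum = Δs · [f(0.5) + f(0.625) + f(0.75) + ...].
Sum = 1.8125.

1.8125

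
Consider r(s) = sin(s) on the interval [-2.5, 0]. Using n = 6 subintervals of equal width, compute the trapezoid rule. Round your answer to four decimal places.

Δs = (0 − (-2.5))/6 = 5/12.
r(-2.5) ≈ -0.5985, r(-25/12) ≈ -0.8715, r(-5/3) ≈ -0.9954, r(-1.25) ≈ -0.9490, r(-5/6) ≈ -0.7402, r(-5/12) ≈ -0.4047, r(0) ≈ 0.0000.
T_6 = (Δs/2)·[r(s_0) + 2r(s_1) + ... + 2r(s_{5}) + r(s_6)].
Sum ≈ -1.7750.

-1.7750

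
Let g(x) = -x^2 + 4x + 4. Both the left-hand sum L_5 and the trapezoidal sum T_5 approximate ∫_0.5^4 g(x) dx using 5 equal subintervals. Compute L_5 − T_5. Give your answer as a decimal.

L_5 = 24.535.
T_5 = 23.9225.
L_5 − T_5 = 0.6125.

0.6125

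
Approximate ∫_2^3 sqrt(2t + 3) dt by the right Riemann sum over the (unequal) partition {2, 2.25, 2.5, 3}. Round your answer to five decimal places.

Subinterval widths: 0.25, 0.25, 0.5.
Right endpoints: 2.25, 2.5, 3.
f(2.25) ≈ 2.73861, f(2.5) ≈ 2.82843, f(3) ≈ 3.00000.
Sum = Σ Δt_i · f(t_i).
Sum ≈ 2.89176.

2.89176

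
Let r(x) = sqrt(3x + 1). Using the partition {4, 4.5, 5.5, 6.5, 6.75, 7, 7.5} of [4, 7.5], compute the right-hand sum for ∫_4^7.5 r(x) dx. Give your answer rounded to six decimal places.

15.363823

Subinterval widths: 0.5, 1, 1, 0.25, 0.25, 0.5.
Right endpoints: 4.5, 5.5, 6.5, 6.75, 7, 7.5.
r(4.5) ≈ 3.807887, r(5.5) ≈ 4.183300, r(6.5) ≈ 4.527693, r(6.75) ≈ 4.609772, r(7) ≈ 4.690416, r(7.5) ≈ 4.847680.
Sum = Σ Δx_i · r(x_i).
Sum ≈ 15.363823.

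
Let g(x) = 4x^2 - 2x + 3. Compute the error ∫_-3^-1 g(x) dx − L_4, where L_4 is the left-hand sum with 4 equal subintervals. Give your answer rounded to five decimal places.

-9.33333

Exact integral: ∫_-3^-1 g(x) dx ≈ 48.6666667.
L_4 = 58.
Error ≈ 48.6666667 − 58 ≈ -9.33333.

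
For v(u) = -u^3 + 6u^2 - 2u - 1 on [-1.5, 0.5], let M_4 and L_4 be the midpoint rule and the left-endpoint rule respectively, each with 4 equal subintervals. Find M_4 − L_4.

-5.8125

M_4 = 7.9375.
L_4 = 13.75.
M_4 − L_4 = -5.8125.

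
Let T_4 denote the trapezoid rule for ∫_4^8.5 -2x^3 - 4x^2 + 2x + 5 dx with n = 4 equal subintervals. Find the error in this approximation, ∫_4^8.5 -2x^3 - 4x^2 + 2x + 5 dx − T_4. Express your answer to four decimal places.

Exact integral: ∫_4^8.5 f(x) dx = -3136.78125.
T_4 ≈ -3176.173828.
Error ≈ -3136.78125 − (-3176.173828) ≈ 39.3926.

39.3926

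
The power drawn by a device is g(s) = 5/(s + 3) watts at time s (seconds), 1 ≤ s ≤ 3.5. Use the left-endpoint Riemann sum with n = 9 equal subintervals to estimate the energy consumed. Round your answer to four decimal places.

Δs = (3.5 − 1)/9 = 5/18.
Left endpoints: 1, 23/18, 14/9, 11/6, 19/9, 43/18, 8/3, 53/18, 29/9.
g(1) = 1.25, g(23/18) = 90/77, g(14/9) = 45/41, g(11/6) = 30/29, g(19/9) = 45/46, g(43/18) = 90/97, g(8/3) = 15/17, g(53/18) = 90/107, g(29/9) = 45/56.
Sum = Δs · [g(1) + g(23/18) + g(14/9) + ...].
Sum ≈ 2.4956.

2.4956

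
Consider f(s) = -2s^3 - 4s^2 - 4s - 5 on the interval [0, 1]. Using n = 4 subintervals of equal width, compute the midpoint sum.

-8.796875

Δs = (1 − 0)/4 = 0.25.
Midpoints: 0.125, 0.375, 0.625, 0.875.
f(0.125) = -5.56640625, f(0.375) = -7.16796875, f(0.625) = -9.55078125, f(0.875) = -12.90234375.
Sum = Δs · [f(0.125) + f(0.375) + f(0.625) + f(0.875)].
Sum = -8.796875.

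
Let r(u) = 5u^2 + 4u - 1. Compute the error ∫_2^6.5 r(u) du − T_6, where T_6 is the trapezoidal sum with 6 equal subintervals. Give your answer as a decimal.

Exact integral: ∫_2^6.5 r(u) du = 516.375.
T_6 = 518.484375.
Error = 516.375 − 518.484375 = -2.109375.

-2.109375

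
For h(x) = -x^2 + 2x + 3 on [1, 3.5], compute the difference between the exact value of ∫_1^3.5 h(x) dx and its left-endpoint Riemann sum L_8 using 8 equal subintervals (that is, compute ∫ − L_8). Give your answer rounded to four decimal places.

-0.9359

Exact integral: ∫_1^3.5 h(x) dx ≈ 4.791667.
L_8 ≈ 5.727539.
Error ≈ 4.791667 − 5.727539 ≈ -0.9359.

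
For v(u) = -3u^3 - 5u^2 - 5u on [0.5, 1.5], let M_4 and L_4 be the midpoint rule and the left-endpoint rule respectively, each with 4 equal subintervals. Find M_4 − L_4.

-2.875

M_4 = -14.09375.
L_4 = -11.21875.
M_4 − L_4 = -2.875.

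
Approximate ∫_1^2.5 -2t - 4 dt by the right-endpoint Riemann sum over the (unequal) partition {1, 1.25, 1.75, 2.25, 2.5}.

Subinterval widths: 0.25, 0.5, 0.5, 0.25.
Right endpoints: 1.25, 1.75, 2.25, 2.5.
f(1.25) = -6.5, f(1.75) = -7.5, f(2.25) = -8.5, f(2.5) = -9.
Sum = Σ Δt_i · f(t_i).
Sum = -11.875.

-11.875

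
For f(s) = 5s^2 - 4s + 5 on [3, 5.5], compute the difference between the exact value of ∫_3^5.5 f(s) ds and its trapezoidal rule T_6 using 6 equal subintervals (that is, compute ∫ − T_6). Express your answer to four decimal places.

-0.3617

Exact integral: ∫_3^5.5 f(s) ds ≈ 202.291667.
T_6 ≈ 202.653356.
Error ≈ 202.291667 − 202.653356 ≈ -0.3617.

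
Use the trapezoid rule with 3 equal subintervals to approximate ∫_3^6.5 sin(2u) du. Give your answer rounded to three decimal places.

Δu = (6.5 − 3)/3 = 7/6.
f(3) ≈ -0.279, f(25/6) ≈ 0.887, f(16/3) ≈ -0.946, f(6.5) ≈ 0.420.
T_3 = (Δu/2)·[f(u_0) + 2f(u_1) + 2f(u_2) + f(u_3)].
Sum ≈ 0.013.

0.013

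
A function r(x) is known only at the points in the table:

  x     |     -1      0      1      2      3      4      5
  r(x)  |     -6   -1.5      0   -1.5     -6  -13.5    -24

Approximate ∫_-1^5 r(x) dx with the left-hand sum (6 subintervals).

Δx = 1.
Sum = 1·[(-6) + (-1.5) + 0 + (-1.5) + (-6) + (-13.5)] = -28.5.

-28.5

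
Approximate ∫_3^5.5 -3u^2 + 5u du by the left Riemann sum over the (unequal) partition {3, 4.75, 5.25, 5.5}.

Subinterval widths: 1.75, 0.5, 0.25.
Left endpoints: 3, 4.75, 5.25.
f(3) = -12, f(4.75) = -43.9375, f(5.25) = -56.4375.
Sum = Σ Δu_i · f(u_i).
Sum = -57.078125.

-57.078125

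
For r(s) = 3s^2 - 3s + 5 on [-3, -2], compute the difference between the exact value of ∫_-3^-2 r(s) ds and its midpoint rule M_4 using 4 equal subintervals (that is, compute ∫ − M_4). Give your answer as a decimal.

Exact integral: ∫_-3^-2 r(s) ds = 31.5.
M_4 = 31.484375.
Error = 31.5 − 31.484375 = 0.015625.

0.015625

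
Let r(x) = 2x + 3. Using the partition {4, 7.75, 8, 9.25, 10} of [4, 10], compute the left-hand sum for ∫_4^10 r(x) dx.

85.75

Subinterval widths: 3.75, 0.25, 1.25, 0.75.
Left endpoints: 4, 7.75, 8, 9.25.
r(4) = 11, r(7.75) = 18.5, r(8) = 19, r(9.25) = 21.5.
Sum = Σ Δx_i · r(x_i).
Sum = 85.75.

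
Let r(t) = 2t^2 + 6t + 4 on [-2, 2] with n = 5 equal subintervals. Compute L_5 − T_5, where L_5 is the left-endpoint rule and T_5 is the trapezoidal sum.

-9.6

L_5 = 17.92.
T_5 = 27.52.
L_5 − T_5 = -9.6.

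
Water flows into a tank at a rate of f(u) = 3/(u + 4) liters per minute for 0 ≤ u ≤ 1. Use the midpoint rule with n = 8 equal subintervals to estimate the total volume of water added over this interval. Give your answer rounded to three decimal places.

Δu = (1 − 0)/8 = 0.125.
Midpoints: 0.0625, 0.1875, 0.3125, 0.4375, 0.5625, 0.6875, 0.8125, 0.9375.
f(0.0625) = 48/65, f(0.1875) = 48/67, f(0.3125) = 16/23, f(0.4375) = 48/71, f(0.5625) = 48/73, f(0.6875) = 0.64, f(0.8125) = 48/77, f(0.9375) = 48/79.
Sum = Δu · [f(0.0625) + f(0.1875) + f(0.3125) + ...].
Sum ≈ 0.669.

0.669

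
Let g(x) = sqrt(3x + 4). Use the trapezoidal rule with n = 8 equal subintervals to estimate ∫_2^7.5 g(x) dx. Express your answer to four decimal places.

23.2804

Δx = (7.5 − 2)/8 = 0.6875.
g(2) ≈ 3.1623, g(2.6875) ≈ 3.4731, g(3.375) ≈ 3.7583, g(4.0625) ≈ 4.0234, g(4.75) ≈ 4.2720, g(5.4375) ≈ 4.5069, g(6.125) ≈ 4.7302, g(6.8125) ≈ 4.9434, g(7.5) ≈ 5.1478.
T_8 = (Δx/2)·[g(x_0) + 2g(x_1) + ... + 2g(x_{7}) + g(x_8)].
Sum ≈ 23.2804.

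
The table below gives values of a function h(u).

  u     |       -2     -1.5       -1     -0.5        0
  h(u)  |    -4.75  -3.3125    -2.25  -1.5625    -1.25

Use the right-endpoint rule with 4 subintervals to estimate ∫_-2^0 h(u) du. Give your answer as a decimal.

Δu = 0.5.
Sum = 0.5·[(-3.3125) + (-2.25) + (-1.5625) + (-1.25)] = -4.1875.

-4.1875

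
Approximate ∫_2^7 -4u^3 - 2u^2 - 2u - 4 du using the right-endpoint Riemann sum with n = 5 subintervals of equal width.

Δu = (7 − 2)/5 = 1.
Right endpoints: 3, 4, 5, 6, 7.
f(3) = -136, f(4) = -300, f(5) = -564, f(6) = -952, f(7) = -1488.
Sum = Δu · [f(3) + f(4) + f(5) + f(6) + f(7)].
Sum = -3440.

-3440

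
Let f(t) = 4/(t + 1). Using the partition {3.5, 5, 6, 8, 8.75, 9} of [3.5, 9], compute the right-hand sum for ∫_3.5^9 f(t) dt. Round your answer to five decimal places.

Subinterval widths: 1.5, 1, 2, 0.75, 0.25.
Right endpoints: 5, 6, 8, 8.75, 9.
f(5) = 2/3, f(6) = 4/7, f(8) = 4/9, f(8.75) = 16/39, f(9) = 0.4.
Sum = Σ Δt_i · f(t_i).
Sum ≈ 2.86801.

2.86801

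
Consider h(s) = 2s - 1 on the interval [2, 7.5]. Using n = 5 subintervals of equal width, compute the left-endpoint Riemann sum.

Δs = (7.5 − 2)/5 = 1.1.
Left endpoints: 2, 3.1, 4.2, 5.3, 6.4.
h(2) = 3, h(3.1) = 5.2, h(4.2) = 7.4, h(5.3) = 9.6, h(6.4) = 11.8.
Sum = Δs · [h(2) + h(3.1) + h(4.2) + h(5.3) + h(6.4)].
Sum = 40.7.

40.7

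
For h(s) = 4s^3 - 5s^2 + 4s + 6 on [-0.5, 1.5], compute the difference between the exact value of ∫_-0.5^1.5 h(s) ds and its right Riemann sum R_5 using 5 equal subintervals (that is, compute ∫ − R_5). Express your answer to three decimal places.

Exact integral: ∫_-0.5^1.5 h(s) ds ≈ 15.16667.
R_5 = 17.62.
Error ≈ 15.16667 − 17.62 ≈ -2.453.

-2.453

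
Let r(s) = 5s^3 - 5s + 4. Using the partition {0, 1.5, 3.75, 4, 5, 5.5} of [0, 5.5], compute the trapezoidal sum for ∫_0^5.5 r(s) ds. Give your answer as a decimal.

Subinterval widths: 1.5, 2.25, 0.25, 1, 0.5.
r(0) = 4, r(1.5) = 13.375, r(3.75) = 248.921875, r(4) = 304, r(5) = 604, r(5.5) = 808.375.
On each subinterval the trapezoid contributes (Δs_i/2)·[r(s_{i-1}) + r(s_i)].
Sum = 1184.32421875.

1184.32421875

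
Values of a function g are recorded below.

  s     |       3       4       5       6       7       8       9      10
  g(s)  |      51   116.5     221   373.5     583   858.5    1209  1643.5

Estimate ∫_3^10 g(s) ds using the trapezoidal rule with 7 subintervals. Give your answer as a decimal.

4208.75

Δs = 1.
T_7 = (1/2)·[51 + 2·116.5 + 2·221 + 2·373.5 + 2·583 + 2·858.5 + 2·1209 + 1643.5] = 4208.75.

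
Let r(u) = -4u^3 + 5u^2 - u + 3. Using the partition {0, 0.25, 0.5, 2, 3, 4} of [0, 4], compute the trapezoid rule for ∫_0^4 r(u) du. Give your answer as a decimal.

-161.28125

Subinterval widths: 0.25, 0.25, 1.5, 1, 1.
r(0) = 3, r(0.25) = 3, r(0.5) = 3.25, r(2) = -11, r(3) = -63, r(4) = -177.
On each subinterval the trapezoid contributes (Δu_i/2)·[r(u_{i-1}) + r(u_i)].
Sum = -161.28125.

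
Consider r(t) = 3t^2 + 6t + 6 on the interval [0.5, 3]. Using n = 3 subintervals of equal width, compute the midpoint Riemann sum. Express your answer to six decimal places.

67.690972

Δt = (3 − 0.5)/3 = 5/6.
Midpoints: 11/12, 1.75, 31/12.
r(11/12) = 673/48, r(1.75) = 25.6875, r(31/12) = 1993/48.
Sum = Δt · [r(11/12) + r(1.75) + r(31/12)].
Sum ≈ 67.690972.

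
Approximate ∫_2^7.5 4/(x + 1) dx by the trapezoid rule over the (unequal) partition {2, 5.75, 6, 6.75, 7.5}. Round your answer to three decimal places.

4.534

Subinterval widths: 3.75, 0.25, 0.75, 0.75.
f(2) = 4/3, f(5.75) = 16/27, f(6) = 4/7, f(6.75) = 16/31, f(7.5) = 8/17.
On each subinterval the trapezoid contributes (Δx_i/2)·[f(x_{i-1}) + f(x_i)].
Sum ≈ 4.534.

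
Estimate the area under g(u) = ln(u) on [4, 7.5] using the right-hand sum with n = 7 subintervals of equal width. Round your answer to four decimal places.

Δu = (7.5 − 4)/7 = 0.5.
Right endpoints: 4.5, 5, 5.5, 6, 6.5, 7, 7.5.
g(4.5) ≈ 1.5041, g(5) ≈ 1.6094, g(5.5) ≈ 1.7047, g(6) ≈ 1.7918, g(6.5) ≈ 1.8718, g(7) ≈ 1.9459, g(7.5) ≈ 2.0149.
Sum = Δu · [g(4.5) + g(5) + g(5.5) + ...].
Sum ≈ 6.2213.

6.2213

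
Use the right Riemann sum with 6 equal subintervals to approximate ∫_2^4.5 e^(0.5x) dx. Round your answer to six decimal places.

Δx = (4.5 − 2)/6 = 5/12.
Right endpoints: 29/12, 17/6, 3.25, 11/3, 49/12, 4.5.
f(29/12) ≈ 3.347900, f(17/6) ≈ 4.123353, f(3.25) ≈ 5.078419, f(11/3) ≈ 6.254701, f(49/12) ≈ 7.703438, f(4.5) ≈ 9.487736.
Sum = Δx · [f(29/12) + f(17/6) + f(3.25) + ...].
Sum ≈ 14.998144.

14.998144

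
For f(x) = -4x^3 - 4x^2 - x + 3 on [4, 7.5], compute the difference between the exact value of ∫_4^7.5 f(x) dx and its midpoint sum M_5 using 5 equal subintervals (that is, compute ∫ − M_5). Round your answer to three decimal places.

-10.433

Exact integral: ∫_4^7.5 f(x) dx ≈ -3394.85417.
M_5 = -3384.42125.
Error ≈ -3394.85417 − (-3384.42125) ≈ -10.433.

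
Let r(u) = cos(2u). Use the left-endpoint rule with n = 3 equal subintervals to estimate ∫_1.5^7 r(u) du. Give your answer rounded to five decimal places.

Δu = (7 − 1.5)/3 = 11/6.
Left endpoints: 1.5, 10/3, 31/6.
r(1.5) ≈ -0.98999, r(10/3) ≈ 0.92737, r(31/6) ≈ -0.61489.
Sum = Δu · [r(1.5) + r(10/3) + r(31/6)].
Sum ≈ -1.24210.

-1.24210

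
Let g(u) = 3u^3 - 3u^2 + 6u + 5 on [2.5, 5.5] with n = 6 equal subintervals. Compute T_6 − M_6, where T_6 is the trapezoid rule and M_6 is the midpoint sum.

T_6 = 597.375.
M_6 = 591.1875.
T_6 − M_6 = 6.1875.

6.1875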